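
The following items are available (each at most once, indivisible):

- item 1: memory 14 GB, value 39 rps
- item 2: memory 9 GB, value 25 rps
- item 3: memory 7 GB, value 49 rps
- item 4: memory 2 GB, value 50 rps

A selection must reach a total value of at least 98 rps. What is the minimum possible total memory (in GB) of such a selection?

Subsets with value ≥ 98, sorted by total memory:
- item 3+item 4: memory 9, value 99
- item 2+item 3+item 4: memory 18, value 124
- item 1+item 3+item 4: memory 23, value 138
- item 1+item 2+item 4: memory 25, value 114
Minimum memory: 9 GB.

9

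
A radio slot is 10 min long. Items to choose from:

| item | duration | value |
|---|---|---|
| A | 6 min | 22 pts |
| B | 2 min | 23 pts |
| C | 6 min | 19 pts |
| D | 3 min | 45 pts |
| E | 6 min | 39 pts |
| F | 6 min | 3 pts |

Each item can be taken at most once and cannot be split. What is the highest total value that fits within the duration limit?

Check high-value combinations within 10 min:
- D+E: duration 3+6=9, value 45+39=84
- B+D: duration 2+3=5, value 23+45=68
- A+D: duration 6+3=9, value 22+45=67
- C+D: duration 6+3=9, value 19+45=64
- B+E: duration 2+6=8, value 23+39=62
Best: 84 pts.

84 pts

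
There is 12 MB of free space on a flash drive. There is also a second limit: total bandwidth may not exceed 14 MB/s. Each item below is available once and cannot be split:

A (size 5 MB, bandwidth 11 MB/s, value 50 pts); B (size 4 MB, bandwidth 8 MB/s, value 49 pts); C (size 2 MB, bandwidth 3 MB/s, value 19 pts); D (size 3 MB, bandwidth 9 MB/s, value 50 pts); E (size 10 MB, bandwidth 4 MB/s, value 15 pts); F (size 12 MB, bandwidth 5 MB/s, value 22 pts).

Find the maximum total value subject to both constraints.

69 pts

Feasible sets respecting both limits:
- A+C: size 7, bandwidth 14, value 69
- C+D: size 5, bandwidth 12, value 69
- B+C: size 6, bandwidth 11, value 68
Best: 69 pts.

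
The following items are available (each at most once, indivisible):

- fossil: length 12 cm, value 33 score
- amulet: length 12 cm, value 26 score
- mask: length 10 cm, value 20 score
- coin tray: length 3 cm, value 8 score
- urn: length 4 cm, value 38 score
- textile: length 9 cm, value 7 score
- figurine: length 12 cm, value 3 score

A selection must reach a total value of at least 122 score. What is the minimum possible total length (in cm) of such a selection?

Subsets with value ≥ 122, sorted by total length:
- fossil+amulet+mask+coin tray+urn: length 41, value 125
- fossil+amulet+mask+urn+textile: length 47, value 124
- fossil+amulet+mask+coin tray+urn+textile: length 50, value 132
Minimum length: 41 cm.

41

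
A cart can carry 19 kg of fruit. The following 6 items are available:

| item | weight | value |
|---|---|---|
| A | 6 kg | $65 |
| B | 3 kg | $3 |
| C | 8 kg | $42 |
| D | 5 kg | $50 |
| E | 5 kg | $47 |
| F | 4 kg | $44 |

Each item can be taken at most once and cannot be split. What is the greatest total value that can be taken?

Check high-value combinations within 19 kg:
- A+B+D+E: weight 6+3+5+5=19, value 65+3+50+47=165
- A+D+E: weight 6+5+5=16, value 65+50+47=162
- A+B+D+F: weight 6+3+5+4=18, value 65+3+50+44=162
Best: $165.

$165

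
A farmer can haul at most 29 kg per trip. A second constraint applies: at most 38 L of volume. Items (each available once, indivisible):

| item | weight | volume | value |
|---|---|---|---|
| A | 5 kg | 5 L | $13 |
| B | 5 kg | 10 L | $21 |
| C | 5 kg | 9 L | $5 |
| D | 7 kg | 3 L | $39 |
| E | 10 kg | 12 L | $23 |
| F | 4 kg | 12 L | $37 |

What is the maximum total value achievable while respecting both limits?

$120

Feasible sets respecting both limits:
- B+D+E+F: weight 26, volume 37, value 120
- A+D+E+F: weight 26, volume 32, value 112
- A+B+D+F: weight 21, volume 30, value 110
- C+D+E+F: weight 26, volume 36, value 104
Best: $120.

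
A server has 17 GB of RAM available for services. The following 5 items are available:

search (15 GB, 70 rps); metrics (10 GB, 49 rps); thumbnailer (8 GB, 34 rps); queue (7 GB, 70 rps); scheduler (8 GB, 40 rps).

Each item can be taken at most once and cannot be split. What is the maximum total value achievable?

Check high-value combinations within 17 GB:
- metrics+queue: memory 10+7=17, value 49+70=119
- queue+scheduler: memory 7+8=15, value 70+40=110
- thumbnailer+queue: memory 8+7=15, value 34+70=104
- thumbnailer+scheduler: memory 8+8=16, value 34+40=74
- queue: memory 7, value 70
Best: 119 rps.

119 rps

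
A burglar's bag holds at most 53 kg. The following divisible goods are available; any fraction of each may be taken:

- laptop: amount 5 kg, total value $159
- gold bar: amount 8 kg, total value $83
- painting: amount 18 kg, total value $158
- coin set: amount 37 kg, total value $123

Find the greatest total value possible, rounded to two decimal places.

473.14

Take in order of value per unit:
- laptop (159/5 per unit): all 5 → value 159, running total 159.00
- gold bar (83/8 per unit): all 8 → value 83, running total 242.00
- painting (158/18 per unit): all 18 → value 158, running total 400.00
- coin set (123/37 per unit): 22 of 37 → value 22×123/37 = 73.1351, running total 473.14
Total 473.14.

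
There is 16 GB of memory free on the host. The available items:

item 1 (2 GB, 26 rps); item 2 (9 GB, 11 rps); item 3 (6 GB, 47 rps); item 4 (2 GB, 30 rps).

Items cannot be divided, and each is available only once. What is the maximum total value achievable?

This is a 0/1 knapsack; check combinations near the capacity.
- item 1+item 3+item 4: memory 2+6+2=10, value 26+47+30=103
- item 3+item 4: memory 6+2=8, value 47+30=77
- item 1+item 3: memory 2+6=8, value 26+47=73
Best: 103 rps.

103 rps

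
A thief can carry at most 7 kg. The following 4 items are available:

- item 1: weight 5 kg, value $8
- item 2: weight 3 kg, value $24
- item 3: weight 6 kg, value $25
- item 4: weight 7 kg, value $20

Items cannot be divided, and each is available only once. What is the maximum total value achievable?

$25

This is a 0/1 knapsack; check combinations near the capacity.
- item 3: weight 6, value 25
- item 2: weight 3, value 24
- item 4: weight 7, value 20
- item 1: weight 5, value 8
Best: $25.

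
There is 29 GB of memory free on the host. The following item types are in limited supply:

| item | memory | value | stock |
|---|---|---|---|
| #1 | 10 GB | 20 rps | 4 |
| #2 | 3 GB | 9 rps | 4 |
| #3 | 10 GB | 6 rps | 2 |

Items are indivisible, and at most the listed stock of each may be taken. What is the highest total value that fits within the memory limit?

67 rps

Top feasible selections:
- 2×#1 + 3×#2: memory 29, value 67
- 2×#1 + 2×#2: memory 26, value 58
- 1×#1 + 4×#2: memory 22, value 56
Best: 67 rps.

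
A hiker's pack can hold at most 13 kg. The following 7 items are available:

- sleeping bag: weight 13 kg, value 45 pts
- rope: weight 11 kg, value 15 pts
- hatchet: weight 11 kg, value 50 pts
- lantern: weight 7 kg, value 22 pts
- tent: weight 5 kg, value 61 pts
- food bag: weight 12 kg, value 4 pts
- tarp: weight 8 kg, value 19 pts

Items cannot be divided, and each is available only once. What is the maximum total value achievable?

83 pts

Check high-value combinations within 13 kg:
- lantern+tent: weight 7+5=12, value 22+61=83
- tent+tarp: weight 5+8=13, value 61+19=80
- tent: weight 5, value 61
- hatchet: weight 11, value 50
Best: 83 pts.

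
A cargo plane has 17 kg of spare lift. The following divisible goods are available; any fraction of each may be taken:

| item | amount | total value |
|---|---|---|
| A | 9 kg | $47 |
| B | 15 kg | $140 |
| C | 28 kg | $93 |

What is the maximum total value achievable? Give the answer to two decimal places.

Take in order of value per unit:
- B (140/15 per unit): all 15 → value 140, running total 140.00
- A (47/9 per unit): 2 of 9 → value 2×47/9 = 10.4444, running total 150.44
Total 150.44.

150.44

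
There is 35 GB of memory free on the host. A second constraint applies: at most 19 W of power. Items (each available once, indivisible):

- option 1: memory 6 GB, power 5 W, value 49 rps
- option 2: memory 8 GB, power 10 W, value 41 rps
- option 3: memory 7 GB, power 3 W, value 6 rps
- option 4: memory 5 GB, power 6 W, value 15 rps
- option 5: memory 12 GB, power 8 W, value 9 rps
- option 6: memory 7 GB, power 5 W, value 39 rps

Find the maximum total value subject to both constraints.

Feasible sets respecting both limits:
- option 1+option 3+option 4+option 6: memory 25, power 19, value 109
- option 1+option 4+option 6: memory 18, power 16, value 103
- option 1+option 5+option 6: memory 25, power 18, value 97
- option 1+option 2+option 3: memory 21, power 18, value 96
Best: 109 rps.

109 rps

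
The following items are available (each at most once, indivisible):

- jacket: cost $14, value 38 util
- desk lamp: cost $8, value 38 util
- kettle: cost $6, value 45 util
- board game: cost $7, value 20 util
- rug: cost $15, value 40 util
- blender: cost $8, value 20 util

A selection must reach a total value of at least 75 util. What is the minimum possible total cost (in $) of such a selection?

14

Subsets with value ≥ 75, sorted by total cost:
- desk lamp+kettle: cost 14, value 83
- jacket+kettle: cost 20, value 83
- desk lamp+kettle+board game: cost 21, value 103
- kettle+rug: cost 21, value 85
Minimum cost: 14 $.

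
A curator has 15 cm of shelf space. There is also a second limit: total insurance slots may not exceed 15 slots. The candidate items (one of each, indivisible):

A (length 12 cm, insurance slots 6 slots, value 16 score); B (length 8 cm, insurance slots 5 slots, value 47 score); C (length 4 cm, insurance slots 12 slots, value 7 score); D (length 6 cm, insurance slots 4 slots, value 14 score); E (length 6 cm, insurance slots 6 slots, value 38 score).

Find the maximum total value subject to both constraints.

85 score

Feasible sets respecting both limits:
- B+E: length 14, insurance slots 11, value 85
- B+D: length 14, insurance slots 9, value 61
- D+E: length 12, insurance slots 10, value 52
- B: length 8, insurance slots 5, value 47
Best: 85 score.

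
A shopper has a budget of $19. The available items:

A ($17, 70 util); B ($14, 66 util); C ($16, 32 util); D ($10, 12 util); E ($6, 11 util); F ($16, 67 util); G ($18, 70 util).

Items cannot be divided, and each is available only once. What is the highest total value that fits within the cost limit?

70 util

Check high-value combinations within $19:
- A: cost 17, value 70
- G: cost 18, value 70
- F: cost 16, value 67
- B: cost 14, value 66
Best: 70 util.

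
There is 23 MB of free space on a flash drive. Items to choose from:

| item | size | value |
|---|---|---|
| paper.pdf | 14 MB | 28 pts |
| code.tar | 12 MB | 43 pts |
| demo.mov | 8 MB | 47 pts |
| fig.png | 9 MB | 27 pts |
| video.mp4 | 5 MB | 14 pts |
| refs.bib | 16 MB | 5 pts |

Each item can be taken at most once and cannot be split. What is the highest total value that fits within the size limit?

Check high-value combinations within 23 MB:
- code.tar+demo.mov: size 12+8=20, value 43+47=90
- demo.mov+fig.png+video.mp4: size 8+9+5=22, value 47+27+14=88
- paper.pdf+demo.mov: size 14+8=22, value 28+47=75
- demo.mov+fig.png: size 8+9=17, value 47+27=74
- code.tar+fig.png: size 12+9=21, value 43+27=70
Best: 90 pts.

90 pts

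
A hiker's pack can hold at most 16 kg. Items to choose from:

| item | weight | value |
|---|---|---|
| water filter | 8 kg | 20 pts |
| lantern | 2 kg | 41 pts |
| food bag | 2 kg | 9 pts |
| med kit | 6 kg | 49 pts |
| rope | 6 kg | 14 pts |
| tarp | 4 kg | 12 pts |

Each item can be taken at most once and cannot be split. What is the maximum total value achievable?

Check high-value combinations within 16 kg:
- lantern+food bag+med kit+rope: weight 2+2+6+6=16, value 41+9+49+14=113
- lantern+food bag+med kit+tarp: weight 2+2+6+4=14, value 41+9+49+12=111
- water filter+lantern+med kit: weight 8+2+6=16, value 20+41+49=110
Best: 113 pts.

113 pts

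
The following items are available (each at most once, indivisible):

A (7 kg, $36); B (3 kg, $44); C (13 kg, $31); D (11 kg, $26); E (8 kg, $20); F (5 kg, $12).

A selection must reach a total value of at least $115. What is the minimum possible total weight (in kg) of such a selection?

Subsets with value ≥ 115, sorted by total weight:
- A+B+D+F: weight 26, value 118
- A+B+C+F: weight 28, value 123
Minimum weight: 26 kg.

26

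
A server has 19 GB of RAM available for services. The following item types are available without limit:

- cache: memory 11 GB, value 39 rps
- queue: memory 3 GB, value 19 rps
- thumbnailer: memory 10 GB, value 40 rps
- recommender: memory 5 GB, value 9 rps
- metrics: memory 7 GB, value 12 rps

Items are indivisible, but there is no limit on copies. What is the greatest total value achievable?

114 rps

Best value-per-unit is queue at 19/3, and filling with it alone uses memory 6×3=18. No mix of the others beats 6×19 = 114.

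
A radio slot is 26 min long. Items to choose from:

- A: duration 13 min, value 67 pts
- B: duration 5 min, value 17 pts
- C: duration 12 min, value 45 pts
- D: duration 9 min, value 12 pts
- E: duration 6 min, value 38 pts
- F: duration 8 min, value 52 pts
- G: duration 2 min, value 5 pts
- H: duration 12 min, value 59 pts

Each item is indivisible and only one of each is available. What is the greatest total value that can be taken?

Check high-value combinations within 26 min:
- E+F+H: duration 6+8+12=26, value 38+52+59=149
- A+B+F: duration 13+5+8=26, value 67+17+52=136
- C+E+F: duration 12+6+8=26, value 45+38+52=135
- B+F+H: duration 5+8+12=25, value 17+52+59=128
- A+B+E+G: duration 13+5+6+2=26, value 67+17+38+5=127
Best: 149 pts.

149 pts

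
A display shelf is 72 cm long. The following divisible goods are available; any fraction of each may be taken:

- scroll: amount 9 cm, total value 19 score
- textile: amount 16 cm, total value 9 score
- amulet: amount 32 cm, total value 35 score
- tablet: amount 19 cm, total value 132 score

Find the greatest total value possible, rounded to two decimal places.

Take in order of value per unit:
- tablet (132/19 per unit): all 19 → value 132, running total 132.00
- scroll (19/9 per unit): all 9 → value 19, running total 151.00
- amulet (35/32 per unit): all 32 → value 35, running total 186.00
- textile (9/16 per unit): 12 of 16 → value 12×9/16 = 6.7500, running total 192.75
Total 192.75.

192.75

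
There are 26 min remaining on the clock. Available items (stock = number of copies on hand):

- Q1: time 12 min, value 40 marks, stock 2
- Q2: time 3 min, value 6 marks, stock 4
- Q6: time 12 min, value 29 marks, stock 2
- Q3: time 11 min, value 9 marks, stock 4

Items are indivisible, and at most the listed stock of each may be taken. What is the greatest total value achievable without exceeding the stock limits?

80 marks

Top feasible selections:
- 2×Q1: time 24, value 80
- 1×Q1 + 1×Q6: time 24, value 69
Best: 80 marks.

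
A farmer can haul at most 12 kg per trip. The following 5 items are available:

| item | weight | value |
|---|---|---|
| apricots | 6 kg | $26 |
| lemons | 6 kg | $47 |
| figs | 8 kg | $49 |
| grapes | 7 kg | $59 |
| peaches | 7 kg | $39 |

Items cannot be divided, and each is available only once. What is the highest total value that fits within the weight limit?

$73

This is a 0/1 knapsack; check combinations near the capacity.
- apricots+lemons: weight 6+6=12, value 26+47=73
- grapes: weight 7, value 59
- figs: weight 8, value 49
- lemons: weight 6, value 47
- peaches: weight 7, value 39
Best: $73.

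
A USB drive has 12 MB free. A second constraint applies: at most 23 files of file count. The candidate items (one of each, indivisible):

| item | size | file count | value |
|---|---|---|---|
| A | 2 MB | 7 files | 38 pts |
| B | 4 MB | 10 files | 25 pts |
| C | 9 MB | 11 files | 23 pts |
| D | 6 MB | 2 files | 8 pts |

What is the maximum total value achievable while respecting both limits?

Feasible sets respecting both limits:
- A+B+D: size 12, file count 19, value 71
- A+B: size 6, file count 17, value 63
- A+C: size 11, file count 18, value 61
- A+D: size 8, file count 9, value 46
Best: 71 pts.

71 pts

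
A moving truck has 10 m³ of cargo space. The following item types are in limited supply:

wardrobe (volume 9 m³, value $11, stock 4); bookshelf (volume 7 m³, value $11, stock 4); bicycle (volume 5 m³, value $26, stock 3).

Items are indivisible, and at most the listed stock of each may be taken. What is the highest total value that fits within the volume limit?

Best selections within volume 10 and stock limits:
- 2×bicycle: volume 10, value 52
- 1×bicycle: volume 5, value 26
- 1×bookshelf: volume 7, value 11
- 1×wardrobe: volume 9, value 11
Best: $52.

$52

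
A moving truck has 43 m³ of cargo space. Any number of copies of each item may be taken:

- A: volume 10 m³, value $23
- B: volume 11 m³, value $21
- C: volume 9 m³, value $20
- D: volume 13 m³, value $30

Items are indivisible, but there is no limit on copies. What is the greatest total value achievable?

$99

Best value-per-unit is D at 30/13; filling with it alone gives 3×30 = 90.
Optimal mix: 3×A + 1×D → volume 43, value 99.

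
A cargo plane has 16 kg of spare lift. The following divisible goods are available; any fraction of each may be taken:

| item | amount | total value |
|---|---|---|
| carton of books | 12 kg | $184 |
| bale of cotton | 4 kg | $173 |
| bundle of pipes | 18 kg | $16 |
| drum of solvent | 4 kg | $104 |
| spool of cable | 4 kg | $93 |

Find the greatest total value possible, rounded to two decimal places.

Take in order of value per unit:
- bale of cotton (173/4 per unit): all 4 → value 173, running total 173.00
- drum of solvent (104/4 per unit): all 4 → value 104, running total 277.00
- spool of cable (93/4 per unit): all 4 → value 93, running total 370.00
- carton of books (184/12 per unit): 4 of 12 → value 4×184/12 = 61.3333, running total 431.33
Total 431.33.

431.33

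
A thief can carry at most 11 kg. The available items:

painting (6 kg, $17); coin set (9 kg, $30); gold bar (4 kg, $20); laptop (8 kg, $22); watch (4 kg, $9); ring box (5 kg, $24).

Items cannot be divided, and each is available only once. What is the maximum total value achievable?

$44

This is a 0/1 knapsack; check combinations near the capacity.
- gold bar+ring box: weight 4+5=9, value 20+24=44
- painting+ring box: weight 6+5=11, value 17+24=41
- painting+gold bar: weight 6+4=10, value 17+20=37
- watch+ring box: weight 4+5=9, value 9+24=33
- coin set: weight 9, value 30
Best: $44.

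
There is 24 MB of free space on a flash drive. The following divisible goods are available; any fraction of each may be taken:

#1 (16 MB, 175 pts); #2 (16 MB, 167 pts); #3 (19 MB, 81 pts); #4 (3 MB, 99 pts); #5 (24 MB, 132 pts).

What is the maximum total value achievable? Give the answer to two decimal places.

Take in order of value per unit:
- #4 (99/3 per unit): all 3 → value 99, running total 99.00
- #1 (175/16 per unit): all 16 → value 175, running total 274.00
- #2 (167/16 per unit): 5 of 16 → value 5×167/16 = 52.1875, running total 326.19
Total 326.19.

326.19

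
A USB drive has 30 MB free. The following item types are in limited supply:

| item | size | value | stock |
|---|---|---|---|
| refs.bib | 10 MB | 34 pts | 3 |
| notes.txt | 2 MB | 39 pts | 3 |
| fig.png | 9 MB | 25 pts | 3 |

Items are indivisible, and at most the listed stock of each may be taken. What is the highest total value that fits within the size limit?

Top feasible selections:
- 2×refs.bib + 3×notes.txt: size 26, value 185
- 1×refs.bib + 3×notes.txt + 1×fig.png: size 25, value 176
- 3×notes.txt + 2×fig.png: size 24, value 167
Best: 185 pts.

185 pts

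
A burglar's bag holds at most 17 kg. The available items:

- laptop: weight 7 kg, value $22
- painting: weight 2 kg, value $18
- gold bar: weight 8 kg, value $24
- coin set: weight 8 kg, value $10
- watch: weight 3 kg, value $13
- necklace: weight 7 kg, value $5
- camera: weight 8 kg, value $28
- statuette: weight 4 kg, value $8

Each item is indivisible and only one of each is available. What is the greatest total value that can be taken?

$68

Check high-value combinations within 17 kg:
- laptop+painting+camera: weight 7+2+8=17, value 22+18+28=68
- painting+watch+camera+statuette: weight 2+3+8+4=17, value 18+13+28+8=67
- laptop+painting+gold bar: weight 7+2+8=17, value 22+18+24=64
- painting+gold bar+watch+statuette: weight 2+8+3+4=17, value 18+24+13+8=63
Best: $68.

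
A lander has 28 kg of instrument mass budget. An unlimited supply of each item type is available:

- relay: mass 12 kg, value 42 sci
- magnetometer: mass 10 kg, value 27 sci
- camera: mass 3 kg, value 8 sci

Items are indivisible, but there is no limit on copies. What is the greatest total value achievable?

Best value-per-unit is relay at 42/12; filling with it alone gives 2×42 = 84.
Optimal mix: 2×relay + 1×camera → mass 27, value 92.

92 sci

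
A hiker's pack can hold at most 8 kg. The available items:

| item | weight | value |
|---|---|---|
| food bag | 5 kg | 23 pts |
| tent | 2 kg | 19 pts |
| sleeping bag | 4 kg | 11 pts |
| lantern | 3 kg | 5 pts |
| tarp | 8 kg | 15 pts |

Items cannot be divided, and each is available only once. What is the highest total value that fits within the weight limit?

42 pts

This is a 0/1 knapsack; check combinations near the capacity.
- food bag+tent: weight 5+2=7, value 23+19=42
- tent+sleeping bag: weight 2+4=6, value 19+11=30
- food bag+lantern: weight 5+3=8, value 23+5=28
- tent+lantern: weight 2+3=5, value 19+5=24
Best: 42 pts.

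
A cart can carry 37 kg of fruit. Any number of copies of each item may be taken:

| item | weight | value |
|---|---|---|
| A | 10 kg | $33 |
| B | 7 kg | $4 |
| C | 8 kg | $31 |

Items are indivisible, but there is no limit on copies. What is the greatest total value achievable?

Best value-per-unit is C at 31/8; filling with it alone gives 4×31 = 124.
Optimal mix: 2×A + 2×C → weight 36, value 128.

$128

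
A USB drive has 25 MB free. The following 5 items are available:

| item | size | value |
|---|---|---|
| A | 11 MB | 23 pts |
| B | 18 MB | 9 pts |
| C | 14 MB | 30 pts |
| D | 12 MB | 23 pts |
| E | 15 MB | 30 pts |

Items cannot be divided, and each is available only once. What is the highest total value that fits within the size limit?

53 pts

Check high-value combinations within 25 MB:
- A+C: size 11+14=25, value 23+30=53
- A+D: size 11+12=23, value 23+23=46
- C: size 14, value 30
- E: size 15, value 30
- A: size 11, value 23
Best: 53 pts.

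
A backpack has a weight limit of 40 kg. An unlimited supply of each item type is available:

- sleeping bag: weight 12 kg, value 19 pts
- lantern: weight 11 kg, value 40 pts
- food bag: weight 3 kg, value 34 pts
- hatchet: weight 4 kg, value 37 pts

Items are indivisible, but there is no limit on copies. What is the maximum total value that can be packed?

445 pts

Best value-per-unit is food bag at 34/3; filling with it alone gives 13×34 = 442.
Optimal mix: 12×food bag + 1×hatchet → weight 40, value 445.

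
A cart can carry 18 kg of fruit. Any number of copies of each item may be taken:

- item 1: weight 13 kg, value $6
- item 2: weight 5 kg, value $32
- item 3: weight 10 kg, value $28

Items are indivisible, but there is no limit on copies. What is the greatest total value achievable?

Best value-per-unit is item 2 at 32/5, and filling with it alone uses weight 3×5=15. No mix of the others beats 3×32 = 96.

$96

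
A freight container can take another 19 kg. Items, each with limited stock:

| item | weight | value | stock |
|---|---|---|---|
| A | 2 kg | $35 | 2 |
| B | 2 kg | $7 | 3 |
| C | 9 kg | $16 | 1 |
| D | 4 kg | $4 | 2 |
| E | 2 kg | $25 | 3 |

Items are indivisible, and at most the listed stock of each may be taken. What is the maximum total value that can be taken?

Top feasible selections:
- 2×A + 3×B + 3×E: weight 16, value 166
- 2×A + 2×B + 1×D + 3×E: weight 18, value 163
- 2×A + 1×C + 3×E: weight 19, value 161
- 2×A + 2×B + 3×E: weight 14, value 159
Best: $166.

$166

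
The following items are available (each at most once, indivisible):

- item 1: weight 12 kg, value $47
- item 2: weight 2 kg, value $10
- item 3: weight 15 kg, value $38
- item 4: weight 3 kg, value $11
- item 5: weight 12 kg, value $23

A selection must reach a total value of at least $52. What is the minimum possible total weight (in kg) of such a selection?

Subsets with value ≥ 52, sorted by total weight:
- item 1+item 2: weight 14, value 57
- item 1+item 4: weight 15, value 58
- item 1+item 2+item 4: weight 17, value 68
- item 2+item 3+item 4: weight 20, value 59
Minimum weight: 14 kg.

14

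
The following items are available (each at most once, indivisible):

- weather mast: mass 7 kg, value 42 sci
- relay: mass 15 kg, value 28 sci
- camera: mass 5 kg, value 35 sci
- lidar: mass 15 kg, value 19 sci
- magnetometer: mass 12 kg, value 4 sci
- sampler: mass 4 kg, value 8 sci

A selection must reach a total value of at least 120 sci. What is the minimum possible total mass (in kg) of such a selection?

Subsets with value ≥ 120, sorted by total mass:
- weather mast+relay+camera+lidar: mass 42, value 124
- weather mast+relay+camera+lidar+sampler: mass 46, value 132
- weather mast+relay+camera+lidar+magnetometer: mass 54, value 128
- weather mast+relay+camera+lidar+magnetometer+sampler: mass 58, value 136
Minimum mass: 42 kg.

42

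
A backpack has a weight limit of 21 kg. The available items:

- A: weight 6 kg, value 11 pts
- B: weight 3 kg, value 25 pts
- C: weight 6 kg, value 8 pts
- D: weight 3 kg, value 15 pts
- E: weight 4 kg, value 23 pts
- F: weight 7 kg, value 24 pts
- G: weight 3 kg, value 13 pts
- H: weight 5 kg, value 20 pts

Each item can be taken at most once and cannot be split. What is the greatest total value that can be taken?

100 pts

Check high-value combinations within 21 kg:
- B+D+E+F+G: weight 3+3+4+7+3=20, value 25+15+23+24+13=100
- B+D+F+G+H: weight 3+3+7+3+5=21, value 25+15+24+13+20=97
- B+D+E+G+H: weight 3+3+4+3+5=18, value 25+15+23+13+20=96
Best: 100 pts.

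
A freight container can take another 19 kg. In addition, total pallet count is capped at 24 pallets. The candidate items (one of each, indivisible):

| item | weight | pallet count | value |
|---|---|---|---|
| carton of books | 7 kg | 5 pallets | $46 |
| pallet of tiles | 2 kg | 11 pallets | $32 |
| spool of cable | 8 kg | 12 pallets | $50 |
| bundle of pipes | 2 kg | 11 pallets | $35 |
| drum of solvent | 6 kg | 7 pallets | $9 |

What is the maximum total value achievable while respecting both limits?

Feasible sets respecting both limits:
- carton of books+spool of cable: weight 15, pallet count 17, value 96
- carton of books+bundle of pipes+drum of solvent: weight 15, pallet count 23, value 90
- carton of books+pallet of tiles+drum of solvent: weight 15, pallet count 23, value 87
Best: $96.

$96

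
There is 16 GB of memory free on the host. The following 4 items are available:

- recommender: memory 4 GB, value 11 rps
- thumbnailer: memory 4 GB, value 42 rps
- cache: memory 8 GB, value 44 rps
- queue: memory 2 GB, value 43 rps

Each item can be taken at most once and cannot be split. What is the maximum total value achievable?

129 rps

This is a 0/1 knapsack; check combinations near the capacity.
- thumbnailer+cache+queue: memory 4+8+2=14, value 42+44+43=129
- recommender+cache+queue: memory 4+8+2=14, value 11+44+43=98
- recommender+thumbnailer+cache: memory 4+4+8=16, value 11+42+44=97
- recommender+thumbnailer+queue: memory 4+4+2=10, value 11+42+43=96
Best: 129 rps.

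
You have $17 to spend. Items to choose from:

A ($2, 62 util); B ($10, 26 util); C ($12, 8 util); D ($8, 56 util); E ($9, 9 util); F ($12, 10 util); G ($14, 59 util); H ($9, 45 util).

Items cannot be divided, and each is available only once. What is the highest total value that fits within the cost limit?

This is a 0/1 knapsack; check combinations near the capacity.
- A+G: cost 2+14=16, value 62+59=121
- A+D: cost 2+8=10, value 62+56=118
- A+H: cost 2+9=11, value 62+45=107
Best: 121 util.

121 util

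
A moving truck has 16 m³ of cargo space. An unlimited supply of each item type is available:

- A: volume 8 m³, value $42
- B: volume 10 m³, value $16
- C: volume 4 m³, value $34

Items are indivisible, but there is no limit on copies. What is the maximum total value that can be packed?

Best value-per-unit is C at 34/4, and filling with it alone uses volume 4×4=16. No mix of the others beats 4×34 = 136.

$136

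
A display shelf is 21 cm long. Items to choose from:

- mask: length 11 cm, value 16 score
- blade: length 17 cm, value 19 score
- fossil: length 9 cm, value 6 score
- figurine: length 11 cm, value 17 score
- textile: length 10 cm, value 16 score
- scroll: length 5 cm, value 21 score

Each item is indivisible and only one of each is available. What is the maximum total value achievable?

38 score

Check high-value combinations within 21 cm:
- figurine+scroll: length 11+5=16, value 17+21=38
- textile+scroll: length 10+5=15, value 16+21=37
- mask+scroll: length 11+5=16, value 16+21=37
- figurine+textile: length 11+10=21, value 17+16=33
Best: 38 score.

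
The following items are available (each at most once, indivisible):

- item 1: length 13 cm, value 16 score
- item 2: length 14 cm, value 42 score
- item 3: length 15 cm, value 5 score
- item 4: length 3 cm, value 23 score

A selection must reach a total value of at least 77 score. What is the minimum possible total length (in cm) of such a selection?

Subsets with value ≥ 77, sorted by total length:
- item 1+item 2+item 4: length 30, value 81
- item 1+item 2+item 3+item 4: length 45, value 86
Minimum length: 30 cm.

30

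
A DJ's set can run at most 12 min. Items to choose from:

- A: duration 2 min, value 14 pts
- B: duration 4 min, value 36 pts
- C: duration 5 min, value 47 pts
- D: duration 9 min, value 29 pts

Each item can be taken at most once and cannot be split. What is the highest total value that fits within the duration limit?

97 pts

Check high-value combinations within 12 min:
- A+B+C: duration 2+4+5=11, value 14+36+47=97
- B+C: duration 4+5=9, value 36+47=83
- A+C: duration 2+5=7, value 14+47=61
- A+B: duration 2+4=6, value 14+36=50
- C: duration 5, value 47
Best: 97 pts.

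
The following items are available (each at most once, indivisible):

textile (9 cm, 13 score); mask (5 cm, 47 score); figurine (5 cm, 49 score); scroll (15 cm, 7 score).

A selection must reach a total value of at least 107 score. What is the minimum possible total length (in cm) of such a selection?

Subsets with value ≥ 107, sorted by total length:
- textile+mask+figurine: length 19, value 109
- textile+mask+figurine+scroll: length 34, value 116
Minimum length: 19 cm.

19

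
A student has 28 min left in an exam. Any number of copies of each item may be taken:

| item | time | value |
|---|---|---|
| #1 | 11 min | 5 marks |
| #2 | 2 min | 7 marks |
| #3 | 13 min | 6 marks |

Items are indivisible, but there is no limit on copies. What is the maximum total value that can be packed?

Best value-per-unit is #2 at 7/2, and filling with it alone uses time 14×2=28. No mix of the others beats 14×7 = 98.

98 marks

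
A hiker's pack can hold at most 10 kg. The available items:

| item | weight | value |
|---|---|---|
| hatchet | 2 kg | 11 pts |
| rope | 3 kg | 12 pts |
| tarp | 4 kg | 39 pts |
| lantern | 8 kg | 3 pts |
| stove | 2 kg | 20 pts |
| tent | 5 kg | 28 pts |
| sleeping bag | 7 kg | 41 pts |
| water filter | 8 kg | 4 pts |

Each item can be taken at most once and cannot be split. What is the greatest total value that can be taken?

71 pts

This is a 0/1 knapsack; check combinations near the capacity.
- rope+tarp+stove: weight 3+4+2=9, value 12+39+20=71
- hatchet+tarp+stove: weight 2+4+2=8, value 11+39+20=70
- tarp+tent: weight 4+5=9, value 39+28=67
Best: 71 pts.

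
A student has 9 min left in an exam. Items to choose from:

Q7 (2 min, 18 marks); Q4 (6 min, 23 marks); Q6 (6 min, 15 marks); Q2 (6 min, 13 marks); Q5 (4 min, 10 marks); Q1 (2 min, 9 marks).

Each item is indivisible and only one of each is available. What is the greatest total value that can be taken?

41 marks

Check high-value combinations within 9 min:
- Q7+Q4: time 2+6=8, value 18+23=41
- Q7+Q5+Q1: time 2+4+2=8, value 18+10+9=37
- Q7+Q6: time 2+6=8, value 18+15=33
Best: 41 marks.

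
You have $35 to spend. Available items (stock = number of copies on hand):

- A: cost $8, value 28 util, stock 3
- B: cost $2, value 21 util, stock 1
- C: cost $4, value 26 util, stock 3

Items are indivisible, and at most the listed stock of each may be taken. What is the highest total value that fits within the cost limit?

157 util

Best selections within cost 35 and stock limits:
- 3×A + 1×B + 2×C: cost 34, value 157
- 2×A + 1×B + 3×C: cost 30, value 155
- 3×A + 2×C: cost 32, value 136
- 2×A + 3×C: cost 28, value 134
Best: 157 util.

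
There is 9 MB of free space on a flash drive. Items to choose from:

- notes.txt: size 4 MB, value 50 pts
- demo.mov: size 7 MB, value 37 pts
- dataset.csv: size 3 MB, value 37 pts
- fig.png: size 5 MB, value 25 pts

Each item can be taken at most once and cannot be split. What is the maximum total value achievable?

87 pts

Check high-value combinations within 9 MB:
- notes.txt+dataset.csv: size 4+3=7, value 50+37=87
- notes.txt+fig.png: size 4+5=9, value 50+25=75
- dataset.csv+fig.png: size 3+5=8, value 37+25=62
Best: 87 pts.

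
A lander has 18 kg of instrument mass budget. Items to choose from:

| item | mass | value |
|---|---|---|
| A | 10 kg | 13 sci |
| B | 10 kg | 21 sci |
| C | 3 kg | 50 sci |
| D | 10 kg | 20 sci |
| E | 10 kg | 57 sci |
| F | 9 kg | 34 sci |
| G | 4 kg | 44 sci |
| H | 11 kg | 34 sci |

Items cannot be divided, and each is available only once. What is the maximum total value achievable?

151 sci

Check high-value combinations within 18 kg:
- C+E+G: mass 3+10+4=17, value 50+57+44=151
- C+F+G: mass 3+9+4=16, value 50+34+44=128
- C+G+H: mass 3+4+11=18, value 50+44+34=128
- B+C+G: mass 10+3+4=17, value 21+50+44=115
Best: 151 sci.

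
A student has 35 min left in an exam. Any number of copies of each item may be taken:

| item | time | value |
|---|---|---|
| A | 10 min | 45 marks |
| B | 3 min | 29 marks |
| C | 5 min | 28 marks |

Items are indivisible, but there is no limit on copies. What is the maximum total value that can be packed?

Best value-per-unit is B at 29/3, and filling with it alone uses time 11×3=33. No mix of the others beats 11×29 = 319.

319 marks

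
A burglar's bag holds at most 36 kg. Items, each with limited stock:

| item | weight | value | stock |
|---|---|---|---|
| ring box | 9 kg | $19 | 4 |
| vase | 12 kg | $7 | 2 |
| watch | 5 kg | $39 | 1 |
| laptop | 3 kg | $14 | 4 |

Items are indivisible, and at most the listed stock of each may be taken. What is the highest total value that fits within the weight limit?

Top feasible selections:
- 2×ring box + 1×watch + 4×laptop: weight 35, value 133
- 2×ring box + 1×watch + 3×laptop: weight 32, value 119
- 1×ring box + 1×watch + 4×laptop: weight 26, value 114
Best: $133.

$133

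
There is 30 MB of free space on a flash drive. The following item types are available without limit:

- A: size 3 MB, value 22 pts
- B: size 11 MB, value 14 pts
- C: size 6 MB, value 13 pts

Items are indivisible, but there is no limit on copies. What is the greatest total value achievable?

220 pts

Best value-per-unit is A at 22/3, and filling with it alone uses size 10×3=30. No mix of the others beats 10×22 = 220.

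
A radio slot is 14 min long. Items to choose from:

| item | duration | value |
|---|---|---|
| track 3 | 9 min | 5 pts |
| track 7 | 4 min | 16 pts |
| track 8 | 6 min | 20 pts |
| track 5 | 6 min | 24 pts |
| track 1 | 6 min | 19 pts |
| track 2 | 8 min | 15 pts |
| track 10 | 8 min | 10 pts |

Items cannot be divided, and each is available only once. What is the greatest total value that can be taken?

44 pts

Check high-value combinations within 14 min:
- track 8+track 5: duration 6+6=12, value 20+24=44
- track 5+track 1: duration 6+6=12, value 24+19=43
- track 7+track 5: duration 4+6=10, value 16+24=40
- track 8+track 1: duration 6+6=12, value 20+19=39
Best: 44 pts.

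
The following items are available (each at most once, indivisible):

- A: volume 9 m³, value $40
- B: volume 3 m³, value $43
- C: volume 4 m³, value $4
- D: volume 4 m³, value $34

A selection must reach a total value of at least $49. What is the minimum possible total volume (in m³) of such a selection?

Subsets with value ≥ 49, sorted by total volume:
- B+D: volume 7, value 77
- B+C+D: volume 11, value 81
- A+B: volume 12, value 83
- A+D: volume 13, value 74
Minimum volume: 7 m³.

7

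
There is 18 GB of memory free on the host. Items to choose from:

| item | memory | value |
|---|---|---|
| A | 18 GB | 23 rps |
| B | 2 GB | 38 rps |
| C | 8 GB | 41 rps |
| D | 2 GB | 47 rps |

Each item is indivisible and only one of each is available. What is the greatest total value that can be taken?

126 rps

This is a 0/1 knapsack; check combinations near the capacity.
- B+C+D: memory 2+8+2=12, value 38+41+47=126
- C+D: memory 8+2=10, value 41+47=88
- B+D: memory 2+2=4, value 38+47=85
Best: 126 rps.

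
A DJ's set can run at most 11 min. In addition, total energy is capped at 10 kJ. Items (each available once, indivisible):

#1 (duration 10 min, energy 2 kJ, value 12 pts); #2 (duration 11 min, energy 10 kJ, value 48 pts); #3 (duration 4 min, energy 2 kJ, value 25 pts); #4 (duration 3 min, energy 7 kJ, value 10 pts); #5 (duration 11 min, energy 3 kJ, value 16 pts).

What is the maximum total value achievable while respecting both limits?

Feasible sets respecting both limits:
- #2: duration 11, energy 10, value 48
- #3+#4: duration 7, energy 9, value 35
- #3: duration 4, energy 2, value 25
Best: 48 pts.

48 pts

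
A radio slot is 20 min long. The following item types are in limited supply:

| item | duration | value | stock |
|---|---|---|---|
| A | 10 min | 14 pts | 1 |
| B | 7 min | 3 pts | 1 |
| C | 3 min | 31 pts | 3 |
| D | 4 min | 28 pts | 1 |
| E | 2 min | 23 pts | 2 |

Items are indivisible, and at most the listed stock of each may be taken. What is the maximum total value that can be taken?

Top feasible selections:
- 3×C + 1×D + 2×E: duration 17, value 167
- 3×C + 1×D + 1×E: duration 15, value 144
- 1×B + 3×C + 2×E: duration 20, value 142
Best: 167 pts.

167 pts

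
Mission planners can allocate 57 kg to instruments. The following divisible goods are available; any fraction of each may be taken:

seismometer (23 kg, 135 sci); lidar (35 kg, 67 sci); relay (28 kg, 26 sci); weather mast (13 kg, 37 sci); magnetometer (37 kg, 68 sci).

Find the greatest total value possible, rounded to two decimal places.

Take in order of value per unit:
- seismometer (135/23 per unit): all 23 → value 135, running total 135.00
- weather mast (37/13 per unit): all 13 → value 37, running total 172.00
- lidar (67/35 per unit): 21 of 35 → value 21×67/35 = 40.2000, running total 212.20
Total 212.20.

212.20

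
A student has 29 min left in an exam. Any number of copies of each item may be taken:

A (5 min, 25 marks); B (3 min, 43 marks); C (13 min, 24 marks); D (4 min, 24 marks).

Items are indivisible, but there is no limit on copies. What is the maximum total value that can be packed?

387 marks

Best value-per-unit is B at 43/3, and filling with it alone uses time 9×3=27. No mix of the others beats 9×43 = 387.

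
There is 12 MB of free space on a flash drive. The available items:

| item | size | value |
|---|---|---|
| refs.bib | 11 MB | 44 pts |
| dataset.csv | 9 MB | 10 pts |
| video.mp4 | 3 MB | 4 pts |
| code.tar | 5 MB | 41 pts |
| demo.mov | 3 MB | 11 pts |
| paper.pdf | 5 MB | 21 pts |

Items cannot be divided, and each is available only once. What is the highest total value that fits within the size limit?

62 pts

This is a 0/1 knapsack; check combinations near the capacity.
- code.tar+paper.pdf: size 5+5=10, value 41+21=62
- video.mp4+code.tar+demo.mov: size 3+5+3=11, value 4+41+11=56
- code.tar+demo.mov: size 5+3=8, value 41+11=52
- video.mp4+code.tar: size 3+5=8, value 4+41=45
- refs.bib: size 11, value 44
Best: 62 pts.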